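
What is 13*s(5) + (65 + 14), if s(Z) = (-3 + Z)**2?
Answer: 131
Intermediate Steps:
13*s(5) + (65 + 14) = 13*(-3 + 5)**2 + (65 + 14) = 13*2**2 + 79 = 13*4 + 79 = 52 + 79 = 131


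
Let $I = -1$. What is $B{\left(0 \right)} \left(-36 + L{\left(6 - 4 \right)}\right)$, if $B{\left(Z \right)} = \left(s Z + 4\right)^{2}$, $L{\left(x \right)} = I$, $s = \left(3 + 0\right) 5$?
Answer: $-592$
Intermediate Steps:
$s = 15$ ($s = 3 \cdot 5 = 15$)
$L{\left(x \right)} = -1$
$B{\left(Z \right)} = \left(4 + 15 Z\right)^{2}$ ($B{\left(Z \right)} = \left(15 Z + 4\right)^{2} = \left(4 + 15 Z\right)^{2}$)
$B{\left(0 \right)} \left(-36 + L{\left(6 - 4 \right)}\right) = \left(4 + 15 \cdot 0\right)^{2} \left(-36 - 1\right) = \left(4 + 0\right)^{2} \left(-37\right) = 4^{2} \left(-37\right) = 16 \left(-37\right) = -592$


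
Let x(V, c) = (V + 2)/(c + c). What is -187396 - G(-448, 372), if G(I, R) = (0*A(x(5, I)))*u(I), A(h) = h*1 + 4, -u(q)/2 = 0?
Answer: -187396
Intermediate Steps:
x(V, c) = (2 + V)/(2*c) (x(V, c) = (2 + V)/((2*c)) = (2 + V)*(1/(2*c)) = (2 + V)/(2*c))
u(q) = 0 (u(q) = -2*0 = 0)
A(h) = 4 + h (A(h) = h + 4 = 4 + h)
G(I, R) = 0 (G(I, R) = (0*(4 + (2 + 5)/(2*I)))*0 = (0*(4 + (½)*7/I))*0 = (0*(4 + 7/(2*I)))*0 = 0*0 = 0)
-187396 - G(-448, 372) = -187396 - 1*0 = -187396 + 0 = -187396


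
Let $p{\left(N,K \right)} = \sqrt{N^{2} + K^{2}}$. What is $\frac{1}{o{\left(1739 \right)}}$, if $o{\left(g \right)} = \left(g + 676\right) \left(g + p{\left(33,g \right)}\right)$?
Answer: $- \frac{1739}{2629935} + \frac{\sqrt{3025210}}{2629935} \approx 1.1905 \cdot 10^{-7}$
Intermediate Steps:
$p{\left(N,K \right)} = \sqrt{K^{2} + N^{2}}$
$o{\left(g \right)} = \left(676 + g\right) \left(g + \sqrt{1089 + g^{2}}\right)$ ($o{\left(g \right)} = \left(g + 676\right) \left(g + \sqrt{g^{2} + 33^{2}}\right) = \left(676 + g\right) \left(g + \sqrt{g^{2} + 1089}\right) = \left(676 + g\right) \left(g + \sqrt{1089 + g^{2}}\right)$)
$\frac{1}{o{\left(1739 \right)}} = \frac{1}{1739^{2} + 676 \cdot 1739 + 676 \sqrt{1089 + 1739^{2}} + 1739 \sqrt{1089 + 1739^{2}}} = \frac{1}{3024121 + 1175564 + 676 \sqrt{1089 + 3024121} + 1739 \sqrt{1089 + 3024121}} = \frac{1}{3024121 + 1175564 + 676 \sqrt{3025210} + 1739 \sqrt{3025210}} = \frac{1}{4199685 + 2415 \sqrt{3025210}}$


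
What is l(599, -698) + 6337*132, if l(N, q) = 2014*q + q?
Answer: -569986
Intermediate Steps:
l(N, q) = 2015*q
l(599, -698) + 6337*132 = 2015*(-698) + 6337*132 = -1406470 + 836484 = -569986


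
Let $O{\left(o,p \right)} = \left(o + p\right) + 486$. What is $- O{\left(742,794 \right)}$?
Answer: $-2022$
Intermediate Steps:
$O{\left(o,p \right)} = 486 + o + p$
$- O{\left(742,794 \right)} = - (486 + 742 + 794) = \left(-1\right) 2022 = -2022$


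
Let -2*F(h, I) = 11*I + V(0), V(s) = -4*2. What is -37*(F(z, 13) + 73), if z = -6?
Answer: -407/2 ≈ -203.50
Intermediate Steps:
V(s) = -8
F(h, I) = 4 - 11*I/2 (F(h, I) = -(11*I - 8)/2 = -(-8 + 11*I)/2 = 4 - 11*I/2)
-37*(F(z, 13) + 73) = -37*((4 - 11/2*13) + 73) = -37*((4 - 143/2) + 73) = -37*(-135/2 + 73) = -37*11/2 = -407/2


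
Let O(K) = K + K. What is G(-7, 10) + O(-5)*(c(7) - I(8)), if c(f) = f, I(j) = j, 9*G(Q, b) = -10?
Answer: 80/9 ≈ 8.8889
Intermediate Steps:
O(K) = 2*K
G(Q, b) = -10/9 (G(Q, b) = (⅑)*(-10) = -10/9)
G(-7, 10) + O(-5)*(c(7) - I(8)) = -10/9 + (2*(-5))*(7 - 1*8) = -10/9 - 10*(7 - 8) = -10/9 - 10*(-1) = -10/9 + 10 = 80/9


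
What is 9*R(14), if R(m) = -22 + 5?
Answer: -153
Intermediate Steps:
R(m) = -17
9*R(14) = 9*(-17) = -153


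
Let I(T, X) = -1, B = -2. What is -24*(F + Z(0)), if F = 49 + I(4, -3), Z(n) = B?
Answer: -1104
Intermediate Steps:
Z(n) = -2
F = 48 (F = 49 - 1 = 48)
-24*(F + Z(0)) = -24*(48 - 2) = -24*46 = -1104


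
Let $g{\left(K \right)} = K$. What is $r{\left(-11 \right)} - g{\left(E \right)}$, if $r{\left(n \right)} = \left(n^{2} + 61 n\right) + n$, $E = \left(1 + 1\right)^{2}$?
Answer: $-565$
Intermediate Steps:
$E = 4$ ($E = 2^{2} = 4$)
$r{\left(n \right)} = n^{2} + 62 n$
$r{\left(-11 \right)} - g{\left(E \right)} = - 11 \left(62 - 11\right) - 4 = \left(-11\right) 51 - 4 = -561 - 4 = -565$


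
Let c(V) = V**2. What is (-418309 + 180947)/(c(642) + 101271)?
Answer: -237362/513435 ≈ -0.46230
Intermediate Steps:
(-418309 + 180947)/(c(642) + 101271) = (-418309 + 180947)/(642**2 + 101271) = -237362/(412164 + 101271) = -237362/513435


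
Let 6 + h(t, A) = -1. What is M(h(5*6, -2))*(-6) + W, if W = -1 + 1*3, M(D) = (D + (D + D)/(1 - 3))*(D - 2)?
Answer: 2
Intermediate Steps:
h(t, A) = -7 (h(t, A) = -6 - 1 = -7)
M(D) = 0 (M(D) = (D + (2*D)/(-2))*(-2 + D) = (D + (2*D)*(-½))*(-2 + D) = (D - D)*(-2 + D) = 0*(-2 + D) = 0)
W = 2 (W = -1 + 3 = 2)
M(h(5*6, -2))*(-6) + W = 0*(-6) + 2 = 0 + 2 = 2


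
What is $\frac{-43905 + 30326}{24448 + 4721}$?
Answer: $- \frac{13579}{29169} \approx -0.46553$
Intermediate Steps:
$\frac{-43905 + 30326}{24448 + 4721} = - \frac{13579}{29169}$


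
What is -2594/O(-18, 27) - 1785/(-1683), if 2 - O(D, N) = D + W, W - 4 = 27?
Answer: 7817/33 ≈ 236.88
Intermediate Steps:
W = 31 (W = 4 + 27 = 31)
O(D, N) = -29 - D (O(D, N) = 2 - (D + 31) = 2 - (31 + D) = 2 + (-31 - D) = -29 - D)
-2594/O(-18, 27) - 1785/(-1683) = -2594/(-29 - 1*(-18)) - 1785/(-1683) = -2594/(-29 + 18) - 1785*(-1/1683) = -2594/(-11) + 35/33 = -2594*(-1/11) + 35/33 = 2594/11 + 35/33 = 7817/33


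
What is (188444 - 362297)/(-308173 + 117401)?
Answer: 173853/190772 ≈ 0.91131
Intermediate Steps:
(188444 - 362297)/(-308173 + 117401) = -173853/(-190772) = -173853*(-1/190772) = 173853/190772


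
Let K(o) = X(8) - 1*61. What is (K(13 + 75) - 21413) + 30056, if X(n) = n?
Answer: 8590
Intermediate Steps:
K(o) = -53 (K(o) = 8 - 1*61 = 8 - 61 = -53)
(K(13 + 75) - 21413) + 30056 = (-53 - 21413) + 30056 = -21466 + 30056 = 8590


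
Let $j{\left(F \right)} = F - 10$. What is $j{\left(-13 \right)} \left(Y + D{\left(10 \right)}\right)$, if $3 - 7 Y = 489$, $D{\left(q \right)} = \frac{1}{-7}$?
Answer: $\frac{11201}{7} \approx 1600.1$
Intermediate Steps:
$D{\left(q \right)} = - \frac{1}{7}$
$j{\left(F \right)} = -10 + F$
$Y = - \frac{486}{7}$ ($Y = \frac{3}{7} - \frac{489}{7} = - \frac{486}{7} \approx -69.429$)
$j{\left(-13 \right)} \left(Y + D{\left(10 \right)}\right) = \left(-10 - 13\right) \left(- \frac{486}{7} - \frac{1}{7}\right) = \left(-23\right) \left(- \frac{487}{7}\right) = \frac{11201}{7}$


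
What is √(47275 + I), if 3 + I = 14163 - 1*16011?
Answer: 4*√2839 ≈ 213.13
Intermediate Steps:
I = -1851 (I = -3 + (14163 - 1*16011) = -3 + (14163 - 16011) = -3 - 1848 = -1851)
√(47275 + I) = √(47275 - 1851) = √45424 = 4*√2839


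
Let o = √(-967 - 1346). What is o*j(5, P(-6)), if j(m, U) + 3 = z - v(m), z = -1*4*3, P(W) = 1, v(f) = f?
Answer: -60*I*√257 ≈ -961.87*I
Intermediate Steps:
o = 3*I*√257 (o = √(-2313) = 3*I*√257 ≈ 48.094*I)
z = -12 (z = -4*3 = -12)
j(m, U) = -15 - m (j(m, U) = -3 + (-12 - m) = -15 - m)
o*j(5, P(-6)) = (3*I*√257)*(-15 - 1*5) = (3*I*√257)*(-15 - 5) = (3*I*√257)*(-20) = -60*I*√257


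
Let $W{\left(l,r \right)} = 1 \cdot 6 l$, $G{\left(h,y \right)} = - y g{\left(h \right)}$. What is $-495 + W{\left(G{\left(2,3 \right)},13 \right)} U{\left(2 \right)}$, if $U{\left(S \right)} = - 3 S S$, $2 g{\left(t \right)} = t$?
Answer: $-279$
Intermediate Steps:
$g{\left(t \right)} = \frac{t}{2}$
$G{\left(h,y \right)} = - \frac{h y}{2}$ ($G{\left(h,y \right)} = - y \frac{h}{2} = - \frac{h y}{2}$)
$U{\left(S \right)} = - 3 S^{2}$
$W{\left(l,r \right)} = 6 l$
$-495 + W{\left(G{\left(2,3 \right)},13 \right)} U{\left(2 \right)} = -495 + 6 \left(\left(- \frac{1}{2}\right) 2 \cdot 3\right) \left(- 3 \cdot 2^{2}\right) = -495 + 6 \left(-3\right) \left(\left(-3\right) 4\right) = -495 - -216 = -495 + 216 = -279$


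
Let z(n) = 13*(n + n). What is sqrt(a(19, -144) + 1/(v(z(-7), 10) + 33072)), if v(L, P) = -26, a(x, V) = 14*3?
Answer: 61*sqrt(12326158)/33046 ≈ 6.4807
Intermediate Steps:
a(x, V) = 42
z(n) = 26*n (z(n) = 13*(2*n) = 26*n)
sqrt(a(19, -144) + 1/(v(z(-7), 10) + 33072)) = sqrt(42 + 1/(-26 + 33072)) = sqrt(42 + 1/33046) = sqrt(1387933/33046) = 61*sqrt(12326158)/33046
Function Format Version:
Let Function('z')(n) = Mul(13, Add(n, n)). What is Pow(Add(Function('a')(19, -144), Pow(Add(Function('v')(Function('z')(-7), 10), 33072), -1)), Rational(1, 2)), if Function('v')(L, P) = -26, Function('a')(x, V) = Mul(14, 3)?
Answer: Mul(Rational(61, 33046), Pow(12326158, Rational(1, 2))) ≈ 6.4807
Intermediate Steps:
Function('a')(x, V) = 42
Function('z')(n) = Mul(26, n) (Function('z')(n) = Mul(13, Mul(2, n)) = Mul(26, n))
Pow(Add(Function('a')(19, -144), Pow(Add(Function('v')(Function('z')(-7), 10), 33072), -1)), Rational(1, 2)) = Pow(Add(42, Pow(Add(-26, 33072), -1)), Rational(1, 2)) = Pow(Add(42, Pow(33046, -1)), Rational(1, 2)) = Pow(Add(42, Rational(1, 33046)), Rational(1, 2)) = Pow(Rational(1387933, 33046), Rational(1, 2)) = Mul(Rational(61, 33046), Pow(12326158, Rational(1, 2)))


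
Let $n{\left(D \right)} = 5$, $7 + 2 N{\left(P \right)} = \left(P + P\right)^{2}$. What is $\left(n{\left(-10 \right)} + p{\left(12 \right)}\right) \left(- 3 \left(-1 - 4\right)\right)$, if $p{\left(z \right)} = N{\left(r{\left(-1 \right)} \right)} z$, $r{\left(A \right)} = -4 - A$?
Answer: $2685$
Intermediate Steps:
$N{\left(P \right)} = - \frac{7}{2} + 2 P^{2}$ ($N{\left(P \right)} = - \frac{7}{2} + \frac{\left(P + P\right)^{2}}{2} = - \frac{7}{2} + \frac{\left(2 P\right)^{2}}{2} = - \frac{7}{2} + \frac{4 P^{2}}{2} = - \frac{7}{2} + 2 P^{2}$)
$p{\left(z \right)} = \frac{29 z}{2}$ ($p{\left(z \right)} = \left(- \frac{7}{2} + 2 \left(-4 - -1\right)^{2}\right) z = \left(- \frac{7}{2} + 2 \left(-4 + 1\right)^{2}\right) z = \left(- \frac{7}{2} + 2 \left(-3\right)^{2}\right) z = \left(- \frac{7}{2} + 2 \cdot 9\right) z = \left(- \frac{7}{2} + 18\right) z = \frac{29 z}{2}$)
$\left(n{\left(-10 \right)} + p{\left(12 \right)}\right) \left(- 3 \left(-1 - 4\right)\right) = \left(5 + \frac{29}{2} \cdot 12\right) \left(- 3 \left(-1 - 4\right)\right) = \left(5 + 174\right) \left(\left(-3\right) \left(-5\right)\right) = 179 \cdot 15 = 2685$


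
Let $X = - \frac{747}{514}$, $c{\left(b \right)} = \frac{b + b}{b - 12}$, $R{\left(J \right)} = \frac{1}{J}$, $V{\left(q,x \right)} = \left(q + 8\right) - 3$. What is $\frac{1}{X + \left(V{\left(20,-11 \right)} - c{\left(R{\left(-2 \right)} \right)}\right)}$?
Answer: $\frac{12850}{301547} \approx 0.042614$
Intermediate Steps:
$V{\left(q,x \right)} = 5 + q$ ($V{\left(q,x \right)} = \left(8 + q\right) - 3 = 5 + q$)
$c{\left(b \right)} = \frac{2 b}{-12 + b}$
$X = - \frac{747}{514}$ ($X = \left(-747\right) \frac{1}{514} = - \frac{747}{514} \approx -1.4533$)
$\frac{1}{X + \left(V{\left(20,-11 \right)} - c{\left(R{\left(-2 \right)} \right)}\right)} = \frac{1}{- \frac{747}{514} + \left(\left(5 + 20\right) - \frac{2}{\left(-2\right) \left(-12 + \frac{1}{-2}\right)}\right)} = \frac{1}{- \frac{747}{514} + \left(25 - 2 \left(- \frac{1}{2}\right) \frac{1}{-12 - \frac{1}{2}}\right)} = \frac{1}{- \frac{747}{514} + \left(25 - 2 \left(- \frac{1}{2}\right) \frac{1}{- \frac{25}{2}}\right)} = \frac{1}{- \frac{747}{514} + \left(25 - 2 \left(- \frac{1}{2}\right) \left(- \frac{2}{25}\right)\right)} = \frac{1}{- \frac{747}{514} + \left(25 - \frac{2}{25}\right)} = \frac{1}{- \frac{747}{514} + \frac{623}{25}} = \frac{1}{\frac{301547}{12850}} = \frac{12850}{301547}$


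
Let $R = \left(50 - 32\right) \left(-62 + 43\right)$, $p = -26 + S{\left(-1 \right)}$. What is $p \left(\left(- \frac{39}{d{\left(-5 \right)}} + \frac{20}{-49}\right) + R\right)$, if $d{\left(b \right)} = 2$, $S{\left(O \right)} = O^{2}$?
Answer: $\frac{886675}{98} \approx 9047.7$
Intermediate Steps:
$p = -25$ ($p = -26 + \left(-1\right)^{2} = -26 + 1 = -25$)
$R = -342$ ($R = 18 \left(-19\right) = -342$)
$p \left(\left(- \frac{39}{d{\left(-5 \right)}} + \frac{20}{-49}\right) + R\right) = - 25 \left(\left(- \frac{39}{2} + \frac{20}{-49}\right) - 342\right) = - 25 \left(\left(\left(-39\right) \frac{1}{2} + 20 \left(- \frac{1}{49}\right)\right) - 342\right) = - 25 \left(\left(- \frac{39}{2} - \frac{20}{49}\right) - 342\right) = - 25 \left(- \frac{1951}{98} - 342\right) = \left(-25\right) \left(- \frac{35467}{98}\right) = \frac{886675}{98}$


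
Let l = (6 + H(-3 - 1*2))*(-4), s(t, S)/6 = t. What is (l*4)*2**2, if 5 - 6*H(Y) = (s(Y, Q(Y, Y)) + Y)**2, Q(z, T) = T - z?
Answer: 37888/3 ≈ 12629.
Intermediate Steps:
s(t, S) = 6*t
H(Y) = 5/6 - 49*Y**2/6 (H(Y) = 5/6 - (6*Y + Y)**2/6 = 5/6 - 49*Y**2/6)
l = 2368/3 (l = (6 + (5/6 - 49*(-3 - 1*2)**2/6))*(-4) = (6 + (5/6 - 49*(-3 - 2)**2/6))*(-4) = (6 + (5/6 - 49/6*(-5)**2))*(-4) = (6 + (5/6 - 49/6*25))*(-4) = (6 + (5/6 - 1225/6))*(-4) = (6 - 610/3)*(-4) = -592/3*(-4) = 2368/3 ≈ 789.33)
(l*4)*2**2 = ((2368/3)*4)*2**2 = (9472/3)*4 = 37888/3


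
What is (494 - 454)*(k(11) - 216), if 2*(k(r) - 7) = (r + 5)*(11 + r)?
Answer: -1320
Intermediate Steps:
k(r) = 7 + (5 + r)*(11 + r)/2 (k(r) = 7 + ((r + 5)*(11 + r))/2 = 7 + ((5 + r)*(11 + r))/2 = 7 + (5 + r)*(11 + r)/2)
(494 - 454)*(k(11) - 216) = (494 - 454)*((69/2 + (½)*11² + 8*11) - 216) = 40*((69/2 + (½)*121 + 88) - 216) = 40*((69/2 + 121/2 + 88) - 216) = 40*(183 - 216) = 40*(-33) = -1320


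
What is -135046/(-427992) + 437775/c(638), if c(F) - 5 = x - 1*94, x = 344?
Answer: 367448303/213996 ≈ 1717.1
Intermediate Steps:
c(F) = 255 (c(F) = 5 + (344 - 1*94) = 5 + (344 - 94) = 5 + 250 = 255)
-135046/(-427992) + 437775/c(638) = -135046/(-427992) + 437775/255 = -135046*(-1/427992) + 437775*(1/255) = 67523/213996 + 29185/17 = 367448303/213996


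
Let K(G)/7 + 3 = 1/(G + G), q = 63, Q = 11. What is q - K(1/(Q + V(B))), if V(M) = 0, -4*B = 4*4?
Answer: 91/2 ≈ 45.500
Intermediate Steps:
B = -4 ≈ -4.0000
K(G) = -21 + 7/(2*G) (K(G) = -21 + 7/(G + G) = -21 + 7/((2*G)) = -21 + 7*(1/(2*G)) = -21 + 7/(2*G))
q - K(1/(Q + V(B))) = 63 - (-21 + 7/(2*(1/(11 + 0)))) = 63 - (-21 + 7/(2*(1/11))) = 63 - (-21 + (7/2)*11) = 63 - (-21 + 77/2) = 63 - 1*35/2 = 63 - 35/2 = 91/2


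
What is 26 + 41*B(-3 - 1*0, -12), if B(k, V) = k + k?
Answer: -220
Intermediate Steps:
B(k, V) = 2*k
26 + 41*B(-3 - 1*0, -12) = 26 + 41*(2*(-3 - 1*0)) = 26 + 41*(2*(-3 + 0)) = 26 + 41*(2*(-3)) = 26 + 41*(-6) = 26 - 246 = -220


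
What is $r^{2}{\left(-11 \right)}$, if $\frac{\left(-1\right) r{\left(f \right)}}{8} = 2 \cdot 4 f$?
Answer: $495616$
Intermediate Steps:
$r{\left(f \right)} = - 64 f$ ($r{\left(f \right)} = - 8 \cdot 2 \cdot 4 f = - 8 \cdot 8 f = - 64 f$)
$r^{2}{\left(-11 \right)} = \left(\left(-64\right) \left(-11\right)\right)^{2} = 704^{2} = 495616$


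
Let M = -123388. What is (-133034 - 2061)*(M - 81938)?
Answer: 27738515970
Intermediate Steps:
(-133034 - 2061)*(M - 81938) = (-133034 - 2061)*(-123388 - 81938) = -135095*(-205326) = 27738515970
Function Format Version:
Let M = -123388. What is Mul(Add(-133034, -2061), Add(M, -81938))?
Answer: 27738515970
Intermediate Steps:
Mul(Add(-133034, -2061), Add(M, -81938)) = Mul(Add(-133034, -2061), Add(-123388, -81938)) = Mul(-135095, -205326) = 27738515970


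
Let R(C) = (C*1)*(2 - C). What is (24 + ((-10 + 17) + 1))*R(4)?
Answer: -256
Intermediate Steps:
R(C) = C*(2 - C)
(24 + ((-10 + 17) + 1))*R(4) = (24 + ((-10 + 17) + 1))*(4*(2 - 1*4)) = (24 + (7 + 1))*(4*(2 - 4)) = (24 + 8)*(4*(-2)) = 32*(-8) = -256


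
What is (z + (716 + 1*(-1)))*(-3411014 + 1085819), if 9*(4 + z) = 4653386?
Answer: -1203878753675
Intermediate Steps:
z = 4653350/9 (z = -4 + (⅑)*4653386 = -4 + 4653386/9 = 4653350/9 ≈ 5.1704e+5)
(z + (716 + 1*(-1)))*(-3411014 + 1085819) = (4653350/9 + (716 + 1*(-1)))*(-3411014 + 1085819) = (4653350/9 + (716 - 1))*(-2325195) = (4653350/9 + 715)*(-2325195) = (4659785/9)*(-2325195) = -1203878753675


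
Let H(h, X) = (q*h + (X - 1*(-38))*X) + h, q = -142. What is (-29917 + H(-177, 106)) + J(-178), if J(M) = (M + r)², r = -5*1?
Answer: 43793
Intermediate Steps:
r = -5
H(h, X) = -141*h + X*(38 + X) (H(h, X) = (-142*h + (X - 1*(-38))*X) + h = (-142*h + (X + 38)*X) + h = (-142*h + (38 + X)*X) + h = (-142*h + X*(38 + X)) + h = -141*h + X*(38 + X))
J(M) = (-5 + M)² (J(M) = (M - 5)² = (-5 + M)²)
(-29917 + H(-177, 106)) + J(-178) = (-29917 + (106² - 141*(-177) + 38*106)) + (-5 - 178)² = (-29917 + (11236 + 24957 + 4028)) + (-183)² = (-29917 + 40221) + 33489 = 10304 + 33489 = 43793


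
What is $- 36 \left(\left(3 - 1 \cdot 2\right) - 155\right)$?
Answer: $5544$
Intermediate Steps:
$- 36 \left(\left(3 - 1 \cdot 2\right) - 155\right) = - 36 \left(\left(3 - 2\right) - 155\right) = - 36 \left(1 - 155\right) = \left(-36\right) \left(-154\right) = 5544$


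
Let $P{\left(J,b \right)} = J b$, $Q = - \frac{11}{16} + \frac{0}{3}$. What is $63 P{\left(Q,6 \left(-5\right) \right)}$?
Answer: $\frac{10395}{8} \approx 1299.4$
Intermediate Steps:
$Q = - \frac{11}{16}$ ($Q = \left(-11\right) \frac{1}{16} + 0 \cdot \frac{1}{3} = - \frac{11}{16} + 0 = - \frac{11}{16} \approx -0.6875$)
$63 P{\left(Q,6 \left(-5\right) \right)} = 63 \left(- \frac{11 \cdot 6 \left(-5\right)}{16}\right) = 63 \left(\left(- \frac{11}{16}\right) \left(-30\right)\right) = 63 \cdot \frac{165}{8} = \frac{10395}{8}$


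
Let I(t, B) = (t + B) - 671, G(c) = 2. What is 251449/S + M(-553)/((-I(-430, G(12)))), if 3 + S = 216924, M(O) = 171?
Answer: 313435942/238396179 ≈ 1.3148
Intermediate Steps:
I(t, B) = -671 + B + t (I(t, B) = (B + t) - 671 = -671 + B + t)
S = 216921 (S = -3 + 216924 = 216921)
251449/S + M(-553)/((-I(-430, G(12)))) = 251449/216921 + 171/((-(-671 + 2 - 430))) = 251449*(1/216921) + 171/((-1*(-1099))) = 251449/216921 + 171/1099 = 313435942/238396179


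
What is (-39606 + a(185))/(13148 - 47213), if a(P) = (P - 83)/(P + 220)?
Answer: 5346776/4598775 ≈ 1.1627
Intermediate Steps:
a(P) = (-83 + P)/(220 + P)
(-39606 + a(185))/(13148 - 47213) = (-39606 + (-83 + 185)/(220 + 185))/(13148 - 47213) = (-39606 + 102/405)/(-34065) = (-39606 + (1/405)*102)*(-1/34065) = (-39606 + 34/135)*(-1/34065) = -5346776/135*(-1/34065) = 5346776/4598775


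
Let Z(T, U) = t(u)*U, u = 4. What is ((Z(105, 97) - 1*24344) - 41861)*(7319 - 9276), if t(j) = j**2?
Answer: 126525921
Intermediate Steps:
Z(T, U) = 16*U (Z(T, U) = 4**2*U = 16*U)
((Z(105, 97) - 1*24344) - 41861)*(7319 - 9276) = ((16*97 - 1*24344) - 41861)*(7319 - 9276) = ((1552 - 24344) - 41861)*(-1957) = (-22792 - 41861)*(-1957) = -64653*(-1957) = 126525921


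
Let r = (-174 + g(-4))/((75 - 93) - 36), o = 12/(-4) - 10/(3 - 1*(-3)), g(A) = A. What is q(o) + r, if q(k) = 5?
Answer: 224/27 ≈ 8.2963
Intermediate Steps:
o = -14/3 (o = 12*(-1/4) - 10/(3 + 3) = -3 - 10/6 = -3 - 10*1/6 = -3 - 5/3 = -14/3 ≈ -4.6667)
r = 89/27 (r = (-174 - 4)/((75 - 93) - 36) = -178/(-18 - 36) = -178/(-54) = -178*(-1/54) = 89/27 ≈ 3.2963)
q(o) + r = 5 + 89/27 = 224/27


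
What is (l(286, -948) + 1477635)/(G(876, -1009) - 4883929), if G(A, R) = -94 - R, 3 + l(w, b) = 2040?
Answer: -739836/2441507 ≈ -0.30302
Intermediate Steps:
l(w, b) = 2037 (l(w, b) = -3 + 2040 = 2037)
(l(286, -948) + 1477635)/(G(876, -1009) - 4883929) = (2037 + 1477635)/((-94 - 1*(-1009)) - 4883929) = 1479672/((-94 + 1009) - 4883929) = 1479672/(915 - 4883929) = 1479672/(-4883014) = 1479672*(-1/4883014) = -739836/2441507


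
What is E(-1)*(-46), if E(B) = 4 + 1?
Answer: -230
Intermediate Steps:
E(B) = 5
E(-1)*(-46) = 5*(-46) = -230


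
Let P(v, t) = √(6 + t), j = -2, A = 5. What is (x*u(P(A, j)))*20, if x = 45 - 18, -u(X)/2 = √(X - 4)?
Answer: -1080*I*√2 ≈ -1527.4*I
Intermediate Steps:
u(X) = -2*√(-4 + X) (u(X) = -2*√(X - 4) = -2*√(-4 + X))
x = 27
(x*u(P(A, j)))*20 = (27*(-2*√(-4 + √(6 - 2))))*20 = (27*(-2*√(-4 + √4)))*20 = (27*(-2*√(-4 + 2)))*20 = (27*(-2*I*√2))*20 = -54*I*√2*20 = -1080*I*√2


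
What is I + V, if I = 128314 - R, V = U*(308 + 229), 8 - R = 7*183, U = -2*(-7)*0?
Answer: 129587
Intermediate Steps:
U = 0 (U = 14*0 = 0)
R = -1273 (R = 8 - 7*183 = 8 - 1*1281 = 8 - 1281 = -1273)
V = 0 (V = 0*(308 + 229) = 0*537 = 0)
I = 129587 (I = 128314 - 1*(-1273) = 128314 + 1273 = 129587)
I + V = 129587 + 0 = 129587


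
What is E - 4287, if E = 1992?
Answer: -2295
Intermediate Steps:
E - 4287 = 1992 - 4287 = -2295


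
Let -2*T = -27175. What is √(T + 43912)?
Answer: √229998/2 ≈ 239.79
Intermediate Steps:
T = 27175/2 (T = -½*(-27175) = 27175/2 ≈ 13588.)
√(T + 43912) = √(27175/2 + 43912) = √(114999/2) = √229998/2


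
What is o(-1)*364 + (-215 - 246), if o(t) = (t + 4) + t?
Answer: 267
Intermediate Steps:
o(t) = 4 + 2*t (o(t) = (4 + t) + t = 4 + 2*t)
o(-1)*364 + (-215 - 246) = (4 + 2*(-1))*364 + (-215 - 246) = (4 - 2)*364 - 461 = 2*364 - 461 = 728 - 461 = 267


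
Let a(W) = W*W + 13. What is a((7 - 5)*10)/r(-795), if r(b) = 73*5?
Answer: 413/365 ≈ 1.1315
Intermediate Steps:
r(b) = 365
a(W) = 13 + W**2 (a(W) = W**2 + 13 = 13 + W**2)
a((7 - 5)*10)/r(-795) = (13 + ((7 - 5)*10)**2)/365 = (13 + (2*10)**2)*(1/365) = (13 + 20**2)*(1/365) = (13 + 400)*(1/365) = 413*(1/365) = 413/365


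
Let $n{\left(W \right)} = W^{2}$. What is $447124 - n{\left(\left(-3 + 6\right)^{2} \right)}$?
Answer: $447043$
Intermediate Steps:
$447124 - n{\left(\left(-3 + 6\right)^{2} \right)} = 447124 - \left(\left(-3 + 6\right)^{2}\right)^{2} = 447124 - \left(3^{2}\right)^{2} = 447124 - 9^{2} = 447124 - 81 = 447043$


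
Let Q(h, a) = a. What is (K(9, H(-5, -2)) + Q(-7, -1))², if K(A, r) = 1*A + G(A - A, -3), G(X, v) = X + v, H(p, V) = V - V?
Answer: 25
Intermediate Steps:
H(p, V) = 0
K(A, r) = -3 + A (K(A, r) = 1*A + ((A - A) - 3) = A + (0 - 3) = A - 3 = -3 + A)
(K(9, H(-5, -2)) + Q(-7, -1))² = ((-3 + 9) - 1)² = (6 - 1)² = 5² = 25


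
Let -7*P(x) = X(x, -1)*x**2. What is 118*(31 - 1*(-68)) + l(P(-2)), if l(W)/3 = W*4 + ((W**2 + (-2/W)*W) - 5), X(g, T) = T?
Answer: 571773/49 ≈ 11669.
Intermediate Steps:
P(x) = x**2/7 (P(x) = -(-1)*x**2/7 = x**2/7)
l(W) = -21 + 3*W**2 + 12*W (l(W) = 3*(W*4 + ((W**2 + (-2/W)*W) - 5)) = 3*(4*W + ((W**2 - 2) - 5)) = 3*(4*W + ((-2 + W**2) - 5)) = 3*(4*W + (-7 + W**2)) = 3*(-7 + W**2 + 4*W) = -21 + 3*W**2 + 12*W)
118*(31 - 1*(-68)) + l(P(-2)) = 118*(31 - 1*(-68)) + (-21 + 3*((1/7)*(-2)**2)**2 + 12*((1/7)*(-2)**2)) = 118*(31 + 68) + (-21 + 3*((1/7)*4)**2 + 12*((1/7)*4)) = 118*99 + (-21 + 3*(4/7)**2 + 12*(4/7)) = 11682 + (-21 + 3*(16/49) + 48/7) = 11682 + (-21 + 48/49 + 48/7) = 11682 - 645/49 = 571773/49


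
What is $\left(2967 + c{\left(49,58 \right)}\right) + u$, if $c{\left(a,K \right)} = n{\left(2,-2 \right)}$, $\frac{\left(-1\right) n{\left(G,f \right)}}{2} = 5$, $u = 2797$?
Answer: $5754$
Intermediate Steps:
$n{\left(G,f \right)} = -10$ ($n{\left(G,f \right)} = \left(-2\right) 5 = -10$)
$c{\left(a,K \right)} = -10$
$\left(2967 + c{\left(49,58 \right)}\right) + u = \left(2967 - 10\right) + 2797 = 2957 + 2797 = 5754$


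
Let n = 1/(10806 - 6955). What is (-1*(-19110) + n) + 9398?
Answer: 109784309/3851 ≈ 28508.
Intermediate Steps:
n = 1/3851 ≈ 0.00025967
(-1*(-19110) + n) + 9398 = (-1*(-19110) + 1/3851) + 9398 = (19110 + 1/3851) + 9398 = 73592611/3851 + 9398 = 109784309/3851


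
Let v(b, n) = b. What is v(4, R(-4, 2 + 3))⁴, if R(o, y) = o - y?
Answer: 256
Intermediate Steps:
v(4, R(-4, 2 + 3))⁴ = 4⁴ = 256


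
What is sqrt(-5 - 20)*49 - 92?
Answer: -92 + 245*I ≈ -92.0 + 245.0*I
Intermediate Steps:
sqrt(-5 - 20)*49 - 92 = sqrt(-25)*49 - 92 = (5*I)*49 - 92 = 245*I - 92 = -92 + 245*I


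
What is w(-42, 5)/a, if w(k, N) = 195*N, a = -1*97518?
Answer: -325/32506 ≈ -0.0099982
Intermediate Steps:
a = -97518
w(-42, 5)/a = (195*5)/(-97518) = 975*(-1/97518) = -325/32506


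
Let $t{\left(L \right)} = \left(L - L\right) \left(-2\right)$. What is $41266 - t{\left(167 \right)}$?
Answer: $41266$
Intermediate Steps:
$t{\left(L \right)} = 0$ ($t{\left(L \right)} = 0 \left(-2\right) = 0$)
$41266 - t{\left(167 \right)} = 41266 - 0 = 41266 + 0 = 41266$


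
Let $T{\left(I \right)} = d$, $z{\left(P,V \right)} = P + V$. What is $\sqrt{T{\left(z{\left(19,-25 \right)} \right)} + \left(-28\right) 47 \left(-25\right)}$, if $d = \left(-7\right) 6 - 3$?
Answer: $\sqrt{32855} \approx 181.26$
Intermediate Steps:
$d = -45$ ($d = -42 - 3 = -45$)
$T{\left(I \right)} = -45$
$\sqrt{T{\left(z{\left(19,-25 \right)} \right)} + \left(-28\right) 47 \left(-25\right)} = \sqrt{-45 + \left(-28\right) 47 \left(-25\right)} = \sqrt{-45 - -32900} = \sqrt{-45 + 32900} = \sqrt{32855}$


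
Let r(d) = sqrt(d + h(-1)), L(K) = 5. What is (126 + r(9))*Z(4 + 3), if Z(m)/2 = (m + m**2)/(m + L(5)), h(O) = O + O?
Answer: 1176 + 28*sqrt(7)/3 ≈ 1200.7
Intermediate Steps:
h(O) = 2*O
r(d) = sqrt(-2 + d) (r(d) = sqrt(d + 2*(-1)) = sqrt(d - 2) = sqrt(-2 + d))
Z(m) = 2*(m + m**2)/(5 + m) (Z(m) = 2*((m + m**2)/(m + 5)) = 2*((m + m**2)/(5 + m)) = 2*(m + m**2)/(5 + m))
(126 + r(9))*Z(4 + 3) = (126 + sqrt(-2 + 9))*(2*(4 + 3)*(1 + (4 + 3))/(5 + (4 + 3))) = (126 + sqrt(7))*(2*7*(1 + 7)/(5 + 7)) = (126 + sqrt(7))*(2*7*8/12) = (126 + sqrt(7))*(2*7*(1/12)*8) = (126 + sqrt(7))*(28/3) = 1176 + 28*sqrt(7)/3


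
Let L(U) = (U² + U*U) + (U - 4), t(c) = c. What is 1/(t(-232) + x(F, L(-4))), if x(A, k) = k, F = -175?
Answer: -1/208 ≈ -0.0048077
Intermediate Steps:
L(U) = -4 + U + 2*U² (L(U) = (U² + U²) + (-4 + U) = 2*U² + (-4 + U) = -4 + U + 2*U²)
1/(t(-232) + x(F, L(-4))) = 1/(-232 + (-4 - 4 + 2*(-4)²)) = 1/(-232 + (-4 - 4 + 2*16)) = 1/(-232 + (-4 - 4 + 32)) = 1/(-232 + 24) = 1/(-208) = -1/208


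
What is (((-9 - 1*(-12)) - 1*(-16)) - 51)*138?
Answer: -4416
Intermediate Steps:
(((-9 - 1*(-12)) - 1*(-16)) - 51)*138 = (((-9 + 12) + 16) - 51)*138 = ((3 + 16) - 51)*138 = (19 - 51)*138 = -32*138 = -4416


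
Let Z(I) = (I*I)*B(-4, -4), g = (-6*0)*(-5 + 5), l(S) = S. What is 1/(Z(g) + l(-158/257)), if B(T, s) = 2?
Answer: -257/158 ≈ -1.6266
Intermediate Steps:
g = 0 (g = 0*0 = 0)
Z(I) = 2*I² (Z(I) = (I*I)*2 = I²*2 = 2*I²)
1/(Z(g) + l(-158/257)) = 1/(2*0² - 158/257) = 1/(2*0 - 158*1/257) = 1/(0 - 158/257) = 1/(-158/257) = -257/158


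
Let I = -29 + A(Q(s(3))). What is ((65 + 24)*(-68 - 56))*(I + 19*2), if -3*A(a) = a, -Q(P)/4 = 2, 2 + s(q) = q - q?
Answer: -386260/3 ≈ -1.2875e+5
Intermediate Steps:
s(q) = -2 (s(q) = -2 + (q - q) = -2 + 0 = -2)
Q(P) = -8 (Q(P) = -4*2 = -8)
A(a) = -a/3
I = -79/3 (I = -29 - ⅓*(-8) = -29 + 8/3 = -79/3 ≈ -26.333)
((65 + 24)*(-68 - 56))*(I + 19*2) = ((65 + 24)*(-68 - 56))*(-79/3 + 19*2) = (89*(-124))*(-79/3 + 38) = -11036*35/3 = -386260/3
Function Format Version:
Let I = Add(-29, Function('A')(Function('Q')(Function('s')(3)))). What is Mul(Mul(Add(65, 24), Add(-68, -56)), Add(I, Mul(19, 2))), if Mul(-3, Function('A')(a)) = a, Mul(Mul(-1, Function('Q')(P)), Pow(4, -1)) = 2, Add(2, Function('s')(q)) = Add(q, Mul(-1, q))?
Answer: Rational(-386260, 3) ≈ -1.2875e+5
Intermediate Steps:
Function('s')(q) = -2 (Function('s')(q) = Add(-2, Add(q, Mul(-1, q))) = Add(-2, 0) = -2)
Function('Q')(P) = -8 (Function('Q')(P) = Mul(-4, 2) = -8)
Function('A')(a) = Mul(Rational(-1, 3), a)
I = Rational(-79, 3) (I = Add(-29, Mul(Rational(-1, 3), -8)) = Add(-29, Rational(8, 3)) = Rational(-79, 3) ≈ -26.333)
Mul(Mul(Add(65, 24), Add(-68, -56)), Add(I, Mul(19, 2))) = Mul(Mul(Add(65, 24), Add(-68, -56)), Add(Rational(-79, 3), Mul(19, 2))) = Mul(Mul(89, -124), Add(Rational(-79, 3), 38)) = Mul(-11036, Rational(35, 3)) = Rational(-386260, 3)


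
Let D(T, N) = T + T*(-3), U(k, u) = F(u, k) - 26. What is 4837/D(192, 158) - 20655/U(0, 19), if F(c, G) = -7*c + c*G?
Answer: 2387479/20352 ≈ 117.31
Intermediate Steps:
F(c, G) = -7*c + G*c
U(k, u) = -26 + u*(-7 + k) (U(k, u) = u*(-7 + k) - 26 = -26 + u*(-7 + k))
D(T, N) = -2*T (D(T, N) = T - 3*T = -2*T)
4837/D(192, 158) - 20655/U(0, 19) = 4837/((-2*192)) - 20655/(-26 + 19*(-7 + 0)) = 4837/(-384) - 20655/(-26 + 19*(-7)) = 4837*(-1/384) - 20655/(-26 - 133) = -4837/384 - 20655/(-159) = -4837/384 - 20655*(-1/159) = -4837/384 + 6885/53 = 2387479/20352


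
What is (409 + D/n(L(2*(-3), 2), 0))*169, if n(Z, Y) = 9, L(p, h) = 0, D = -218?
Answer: 585247/9 ≈ 65027.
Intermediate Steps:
(409 + D/n(L(2*(-3), 2), 0))*169 = (409 - 218/9)*169 = (3463/9)*169 = 585247/9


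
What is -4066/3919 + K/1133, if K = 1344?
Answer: 660358/4440227 ≈ 0.14872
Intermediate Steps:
-4066/3919 + K/1133 = -4066/3919 + 1344/1133 = 660358/4440227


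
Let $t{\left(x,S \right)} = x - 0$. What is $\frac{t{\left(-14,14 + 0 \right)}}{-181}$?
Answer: $\frac{14}{181} \approx 0.077348$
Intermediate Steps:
$t{\left(x,S \right)} = x$ ($t{\left(x,S \right)} = x + 0 = x$)
$\frac{t{\left(-14,14 + 0 \right)}}{-181} = - \frac{14}{-181} = \left(-14\right) \left(- \frac{1}{181}\right) = \frac{14}{181}$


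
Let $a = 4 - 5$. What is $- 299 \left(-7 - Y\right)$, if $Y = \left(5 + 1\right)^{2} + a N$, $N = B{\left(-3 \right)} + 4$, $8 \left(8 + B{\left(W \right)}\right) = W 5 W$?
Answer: $\frac{98969}{8} \approx 12371.0$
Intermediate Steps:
$B{\left(W \right)} = -8 + \frac{5 W^{2}}{8}$ ($B{\left(W \right)} = -8 + \frac{W 5 W}{8} = -8 + \frac{5 W W}{8} = -8 + \frac{5 W^{2}}{8}$)
$N = \frac{13}{8}$ ($N = \left(-8 + \frac{5 \left(-3\right)^{2}}{8}\right) + 4 = \left(-8 + \frac{5}{8} \cdot 9\right) + 4 = \left(-8 + \frac{45}{8}\right) + 4 = - \frac{19}{8} + 4 = \frac{13}{8} \approx 1.625$)
$a = -1$
$Y = \frac{275}{8}$ ($Y = \left(5 + 1\right)^{2} - \frac{13}{8} = 6^{2} - \frac{13}{8} = 36 - \frac{13}{8} = \frac{275}{8} \approx 34.375$)
$- 299 \left(-7 - Y\right) = - 299 \left(-7 - \frac{275}{8}\right) = \left(-299\right) \left(- \frac{331}{8}\right) = \frac{98969}{8}$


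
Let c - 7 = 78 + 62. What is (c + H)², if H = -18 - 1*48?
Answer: 6561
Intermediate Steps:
H = -66 (H = -18 - 48 = -66)
c = 147 (c = 7 + (78 + 62) = 7 + 140 = 147)
(c + H)² = (147 - 66)² = 81² = 6561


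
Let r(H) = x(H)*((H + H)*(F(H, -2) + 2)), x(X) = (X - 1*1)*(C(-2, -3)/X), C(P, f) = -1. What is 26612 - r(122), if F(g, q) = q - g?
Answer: -2912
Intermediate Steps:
x(X) = -(-1 + X)/X (x(X) = (X - 1*1)*(-1/X) = (X - 1)*(-1/X) = (-1 + X)*(-1/X) = -(-1 + X)/X)
r(H) = -2*H*(1 - H) (r(H) = ((1 - H)/H)*((H + H)*((-2 - H) + 2)) = ((1 - H)/H)*((2*H)*(-H)) = ((1 - H)/H)*(-2*H**2) = -2*H*(1 - H))
26612 - r(122) = 26612 - 2*122*(-1 + 122) = 26612 - 2*122*121 = 26612 - 1*29524 = 26612 - 29524 = -2912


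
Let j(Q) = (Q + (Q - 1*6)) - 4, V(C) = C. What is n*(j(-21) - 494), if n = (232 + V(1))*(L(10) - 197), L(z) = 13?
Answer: 23408112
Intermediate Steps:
j(Q) = -10 + 2*Q (j(Q) = (Q + (Q - 6)) - 4 = (Q + (-6 + Q)) - 4 = (-6 + 2*Q) - 4 = -10 + 2*Q)
n = -42872 (n = (232 + 1)*(13 - 197) = 233*(-184) = -42872)
n*(j(-21) - 494) = -42872*((-10 + 2*(-21)) - 494) = -42872*((-10 - 42) - 494) = -42872*(-52 - 494) = -42872*(-546) = 23408112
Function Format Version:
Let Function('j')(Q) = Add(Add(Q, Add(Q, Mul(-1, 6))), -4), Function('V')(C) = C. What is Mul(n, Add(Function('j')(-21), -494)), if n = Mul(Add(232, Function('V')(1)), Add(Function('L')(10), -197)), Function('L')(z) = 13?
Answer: 23408112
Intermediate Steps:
Function('j')(Q) = Add(-10, Mul(2, Q)) (Function('j')(Q) = Add(Add(Q, Add(Q, -6)), -4) = Add(Add(Q, Add(-6, Q)), -4) = Add(Add(-6, Mul(2, Q)), -4) = Add(-10, Mul(2, Q)))
n = -42872 (n = Mul(Add(232, 1), Add(13, -197)) = Mul(233, -184) = -42872)
Mul(n, Add(Function('j')(-21), -494)) = Mul(-42872, Add(Add(-10, Mul(2, -21)), -494)) = Mul(-42872, Add(Add(-10, -42), -494)) = Mul(-42872, Add(-52, -494)) = Mul(-42872, -546) = 23408112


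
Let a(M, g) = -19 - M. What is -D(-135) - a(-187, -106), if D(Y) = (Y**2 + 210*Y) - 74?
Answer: 10031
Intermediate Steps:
D(Y) = -74 + Y**2 + 210*Y
-D(-135) - a(-187, -106) = -(-74 + (-135)**2 + 210*(-135)) - (-19 - 1*(-187)) = -(-74 + 18225 - 28350) - (-19 + 187) = -1*(-10199) - 1*168 = 10199 - 168 = 10031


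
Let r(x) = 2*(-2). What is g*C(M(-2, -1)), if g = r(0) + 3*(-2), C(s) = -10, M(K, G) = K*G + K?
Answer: 100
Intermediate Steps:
r(x) = -4
M(K, G) = K + G*K (M(K, G) = G*K + K = K + G*K)
g = -10 (g = -4 + 3*(-2) = -4 - 6 = -10)
g*C(M(-2, -1)) = -10*(-10) = 100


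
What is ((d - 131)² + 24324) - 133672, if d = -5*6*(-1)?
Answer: -99147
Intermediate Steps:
d = 30 (d = -30*(-1) = 30)
((d - 131)² + 24324) - 133672 = ((30 - 131)² + 24324) - 133672 = ((-101)² + 24324) - 133672 = (10201 + 24324) - 133672 = 34525 - 133672 = -99147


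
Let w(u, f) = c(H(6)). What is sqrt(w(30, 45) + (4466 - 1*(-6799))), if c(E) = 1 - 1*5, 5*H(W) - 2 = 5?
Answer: sqrt(11261) ≈ 106.12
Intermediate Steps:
H(W) = 7/5 (H(W) = 2/5 + (1/5)*5 = 2/5 + 1 = 7/5)
c(E) = -4 (c(E) = 1 - 5 = -4)
w(u, f) = -4
sqrt(w(30, 45) + (4466 - 1*(-6799))) = sqrt(-4 + (4466 - 1*(-6799))) = sqrt(-4 + (4466 + 6799)) = sqrt(-4 + 11265) = sqrt(11261)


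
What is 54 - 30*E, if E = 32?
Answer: -906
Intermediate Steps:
54 - 30*E = 54 - 30*32 = 54 - 960 = -906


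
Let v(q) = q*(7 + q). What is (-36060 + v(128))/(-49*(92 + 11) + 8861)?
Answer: -9390/1907 ≈ -4.9240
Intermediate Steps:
(-36060 + v(128))/(-49*(92 + 11) + 8861) = (-36060 + 128*(7 + 128))/(-49*(92 + 11) + 8861) = (-36060 + 128*135)/(-49*103 + 8861) = (-36060 + 17280)/(-5047 + 8861) = -18780/3814 = -18780*1/3814 = -9390/1907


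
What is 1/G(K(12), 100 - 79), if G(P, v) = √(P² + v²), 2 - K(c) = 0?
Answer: √445/445 ≈ 0.047405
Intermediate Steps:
K(c) = 2 (K(c) = 2 - 1*0 = 2 + 0 = 2)
1/G(K(12), 100 - 79) = 1/(√(2² + (100 - 79)²)) = 1/(√(4 + 21²)) = 1/(√(4 + 441)) = 1/(√445) = √445/445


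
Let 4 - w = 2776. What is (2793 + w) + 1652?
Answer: 1673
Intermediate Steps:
w = -2772 (w = 4 - 1*2776 = 4 - 2776 = -2772)
(2793 + w) + 1652 = (2793 - 2772) + 1652 = 21 + 1652 = 1673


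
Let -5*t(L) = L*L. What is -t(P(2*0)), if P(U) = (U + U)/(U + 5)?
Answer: 0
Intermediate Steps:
P(U) = 2*U/(5 + U) (P(U) = (2*U)/(5 + U) = 2*U/(5 + U))
t(L) = -L**2/5 (t(L) = -L*L/5 = -L**2/5)
-t(P(2*0)) = -(-1)*(2*(2*0)/(5 + 2*0))**2/5 = -(-1)*(2*0/(5 + 0))**2/5 = -(-1)*(2*0/5)**2/5 = -(-1)*(2*0*(1/5))**2/5 = -(-1)*0**2/5 = -(-1)*0/5 = -1*0 = 0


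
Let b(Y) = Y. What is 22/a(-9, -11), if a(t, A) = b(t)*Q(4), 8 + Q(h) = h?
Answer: 11/18 ≈ 0.61111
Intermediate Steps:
Q(h) = -8 + h
a(t, A) = -4*t (a(t, A) = t*(-8 + 4) = t*(-4) = -4*t)
22/a(-9, -11) = 22/((-4*(-9))) = 22/36 = 22*(1/36) = 11/18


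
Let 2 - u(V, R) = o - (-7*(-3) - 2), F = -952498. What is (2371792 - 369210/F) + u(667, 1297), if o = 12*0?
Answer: 1129573754042/476249 ≈ 2.3718e+6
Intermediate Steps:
o = 0
u(V, R) = 21 (u(V, R) = 2 - (0 - (-7*(-3) - 2)) = 2 - (0 - (21 - 2)) = 2 - (0 - 1*19) = 2 - (0 - 19) = 2 - 1*(-19) = 2 + 19 = 21)
(2371792 - 369210/F) + u(667, 1297) = (2371792 - 369210/(-952498)) + 21 = (2371792 - 369210*(-1/952498)) + 21 = (2371792 + 184605/476249) + 21 = 1129563752813/476249 + 21 = 1129573754042/476249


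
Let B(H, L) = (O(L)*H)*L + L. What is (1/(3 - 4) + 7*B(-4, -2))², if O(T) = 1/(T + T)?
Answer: 841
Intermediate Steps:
O(T) = 1/(2*T)
B(H, L) = L + H/2 (B(H, L) = ((1/(2*L))*H)*L + L = (H/(2*L))*L + L = H/2 + L = L + H/2)
(1/(3 - 4) + 7*B(-4, -2))² = (1/(3 - 4) + 7*(-2 + (½)*(-4)))² = (1/(-1) + 7*(-2 - 2))² = (-1 + 7*(-4))² = (-1 - 28)² = (-29)² = 841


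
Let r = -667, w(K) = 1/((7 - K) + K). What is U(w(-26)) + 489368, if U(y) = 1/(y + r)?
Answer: 2284369817/4668 ≈ 4.8937e+5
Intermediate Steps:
w(K) = ⅐ (w(K) = 1/7 = ⅐)
U(y) = 1/(-667 + y) (U(y) = 1/(y - 667) = 1/(-667 + y))
U(w(-26)) + 489368 = 1/(-667 + ⅐) + 489368 = 1/(-4668/7) + 489368 = -7/4668 + 489368 = 2284369817/4668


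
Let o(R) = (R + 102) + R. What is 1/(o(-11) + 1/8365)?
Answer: 8365/669201 ≈ 0.012500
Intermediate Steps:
o(R) = 102 + 2*R (o(R) = (102 + R) + R = 102 + 2*R)
1/(o(-11) + 1/8365) = 1/((102 + 2*(-11)) + 1/8365) = 1/((102 - 22) + 1/8365) = 1/(80 + 1/8365) = 1/(669201/8365) = 8365/669201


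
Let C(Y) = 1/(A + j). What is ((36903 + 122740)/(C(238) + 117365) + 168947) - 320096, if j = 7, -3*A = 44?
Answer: -408006729619/2699392 ≈ -1.5115e+5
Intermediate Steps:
A = -44/3 (A = -1/3*44 = -44/3 ≈ -14.667)
C(Y) = -3/23 (C(Y) = 1/(-44/3 + 7) = 1/(-23/3) = -3/23)
((36903 + 122740)/(C(238) + 117365) + 168947) - 320096 = ((36903 + 122740)/(-3/23 + 117365) + 168947) - 320096 = (159643/(2699392/23) + 168947) - 320096 = (159643*(23/2699392) + 168947) - 320096 = (3671789/2699392 + 168947) - 320096 = 456057852013/2699392 - 320096 = -408006729619/2699392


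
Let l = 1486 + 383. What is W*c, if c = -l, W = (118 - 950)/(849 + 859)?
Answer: 55536/61 ≈ 910.43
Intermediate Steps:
W = -208/427 (W = -832/1708 = -832*1/1708 = -208/427 ≈ -0.48712)
l = 1869
c = -1869 (c = -1*1869 = -1869)
W*c = -208/427*(-1869) = 55536/61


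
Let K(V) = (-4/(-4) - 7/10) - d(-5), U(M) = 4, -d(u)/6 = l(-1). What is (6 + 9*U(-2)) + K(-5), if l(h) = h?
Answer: 363/10 ≈ 36.300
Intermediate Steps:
d(u) = 6 (d(u) = -6*(-1) = 6)
K(V) = -57/10 (K(V) = (-4/(-4) - 7/10) - 1*6 = (-4*(-1/4) - 7*1/10) - 6 = (1 - 7/10) - 6 = 3/10 - 6 = -57/10)
(6 + 9*U(-2)) + K(-5) = (6 + 9*4) - 57/10 = (6 + 36) - 57/10 = 42 - 57/10 = 363/10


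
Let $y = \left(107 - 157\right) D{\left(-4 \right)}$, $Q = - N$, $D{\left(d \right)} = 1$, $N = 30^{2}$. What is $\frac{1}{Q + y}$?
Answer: $- \frac{1}{950} \approx -0.0010526$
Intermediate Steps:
$N = 900$
$Q = -900$ ($Q = \left(-1\right) 900 = -900$)
$y = -50$ ($y = \left(107 - 157\right) 1 = \left(-50\right) 1 = -50$)
$\frac{1}{Q + y} = \frac{1}{-900 - 50} = \frac{1}{-950} = - \frac{1}{950}$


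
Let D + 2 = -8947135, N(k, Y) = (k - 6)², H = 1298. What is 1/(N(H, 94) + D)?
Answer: -1/7277873 ≈ -1.3740e-7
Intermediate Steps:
N(k, Y) = (-6 + k)²
D = -8947137 (D = -2 - 8947135 = -8947137)
1/(N(H, 94) + D) = 1/((-6 + 1298)² - 8947137) = 1/(1292² - 8947137) = 1/(1669264 - 8947137) = 1/(-7277873) = -1/7277873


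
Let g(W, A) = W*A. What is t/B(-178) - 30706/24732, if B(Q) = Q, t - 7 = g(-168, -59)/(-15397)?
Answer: -10821917105/8472768939 ≈ -1.2773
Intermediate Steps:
g(W, A) = A*W
t = 97867/15397 (t = 7 - 59*(-168)/(-15397) = 7 + 9912*(-1/15397) = 7 - 9912/15397 = 97867/15397 ≈ 6.3562)
t/B(-178) - 30706/24732 = (97867/15397)/(-178) - 30706/24732 = (97867/15397)*(-1/178) - 30706*1/24732 = -97867/2740666 - 15353/12366 = -10821917105/8472768939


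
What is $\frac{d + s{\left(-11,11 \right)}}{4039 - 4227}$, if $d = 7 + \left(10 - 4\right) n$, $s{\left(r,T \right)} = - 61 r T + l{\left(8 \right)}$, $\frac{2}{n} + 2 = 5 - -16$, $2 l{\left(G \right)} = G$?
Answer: $- \frac{35115}{893} \approx -39.323$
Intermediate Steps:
$l{\left(G \right)} = \frac{G}{2}$
$n = \frac{2}{19}$ ($n = \frac{2}{-2 + \left(5 - -16\right)} = \frac{2}{-2 + \left(5 + 16\right)} = \frac{2}{-2 + 21} = \frac{2}{19} \approx 0.10526$)
$s{\left(r,T \right)} = 4 - 61 T r$ ($s{\left(r,T \right)} = - 61 r T + \frac{1}{2} \cdot 8 = - 61 T r + 4 = 4 - 61 T r$)
$d = \frac{145}{19}$ ($d = 7 + \left(10 - 4\right) \frac{2}{19} = 7 + 6 \cdot \frac{2}{19} = 7 + \frac{12}{19} = \frac{145}{19} \approx 7.6316$)
$\frac{d + s{\left(-11,11 \right)}}{4039 - 4227} = \frac{\frac{145}{19} - \left(-4 + 671 \left(-11\right)\right)}{4039 - 4227} = \frac{\frac{145}{19} + \left(4 + 7381\right)}{-188} = \left(\frac{145}{19} + 7385\right) \left(- \frac{1}{188}\right) = \frac{140460}{19} \left(- \frac{1}{188}\right) = - \frac{35115}{893}$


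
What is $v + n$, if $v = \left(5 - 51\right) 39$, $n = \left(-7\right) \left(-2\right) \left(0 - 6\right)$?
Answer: $-1878$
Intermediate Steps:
$n = -84$ ($n = 14 \left(-6\right) = -84$)
$v = -1794$ ($v = \left(5 - 51\right) 39 = \left(-46\right) 39 = -1794$)
$v + n = -1794 - 84 = -1878$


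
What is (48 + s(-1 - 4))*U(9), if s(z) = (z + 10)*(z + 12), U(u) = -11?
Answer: -913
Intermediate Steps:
s(z) = (10 + z)*(12 + z)
(48 + s(-1 - 4))*U(9) = (48 + (120 + (-1 - 4)² + 22*(-1 - 4)))*(-11) = (48 + (120 + (-5)² + 22*(-5)))*(-11) = (48 + (120 + 25 - 110))*(-11) = (48 + 35)*(-11) = 83*(-11) = -913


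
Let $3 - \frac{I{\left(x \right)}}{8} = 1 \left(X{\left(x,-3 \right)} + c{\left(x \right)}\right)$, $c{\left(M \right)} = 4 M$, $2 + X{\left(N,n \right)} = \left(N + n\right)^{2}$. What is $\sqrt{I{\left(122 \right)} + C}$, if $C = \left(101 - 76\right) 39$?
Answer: $i \sqrt{116177} \approx 340.85 i$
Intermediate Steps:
$X{\left(N,n \right)} = -2 + \left(N + n\right)^{2}$
$C = 975$ ($C = 25 \cdot 39 = 975$)
$I{\left(x \right)} = 40 - 32 x - 8 \left(-3 + x\right)^{2}$ ($I{\left(x \right)} = 24 - 8 \cdot 1 \left(\left(-2 + \left(x - 3\right)^{2}\right) + 4 x\right) = 24 - 8 \cdot 1 \left(\left(-2 + \left(-3 + x\right)^{2}\right) + 4 x\right) = 24 - 8 \cdot 1 \left(-2 + \left(-3 + x\right)^{2} + 4 x\right) = 24 - 8 \left(-2 + \left(-3 + x\right)^{2} + 4 x\right) = 24 - \left(-16 + 8 \left(-3 + x\right)^{2} + 32 x\right) = 40 - 32 x - 8 \left(-3 + x\right)^{2}$)
$\sqrt{I{\left(122 \right)} + C} = \sqrt{\left(-32 - 8 \cdot 122^{2} + 16 \cdot 122\right) + 975} = \sqrt{\left(-32 - 119072 + 1952\right) + 975} = \sqrt{-117152 + 975} = \sqrt{-116177} = i \sqrt{116177}$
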